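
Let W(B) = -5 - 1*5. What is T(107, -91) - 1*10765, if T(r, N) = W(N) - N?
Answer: -10684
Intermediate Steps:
W(B) = -10 (W(B) = -5 - 5 = -10)
T(r, N) = -10 - N
T(107, -91) - 1*10765 = (-10 - 1*(-91)) - 1*10765 = (-10 + 91) - 10765 = 81 - 10765 = -10684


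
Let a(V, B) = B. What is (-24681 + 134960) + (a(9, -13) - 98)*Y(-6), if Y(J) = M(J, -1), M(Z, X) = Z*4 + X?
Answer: 113054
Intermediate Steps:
M(Z, X) = X + 4*Z (M(Z, X) = 4*Z + X = X + 4*Z)
Y(J) = -1 + 4*J
(-24681 + 134960) + (a(9, -13) - 98)*Y(-6) = (-24681 + 134960) + (-13 - 98)*(-1 + 4*(-6)) = 110279 - 111*(-1 - 24) = 110279 - 111*(-25) = 110279 + 2775 = 113054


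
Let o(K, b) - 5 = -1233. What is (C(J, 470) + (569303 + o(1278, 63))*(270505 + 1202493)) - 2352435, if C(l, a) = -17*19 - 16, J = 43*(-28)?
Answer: 836770986076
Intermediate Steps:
o(K, b) = -1228 (o(K, b) = 5 - 1233 = -1228)
J = -1204
C(l, a) = -339 (C(l, a) = -323 - 16 = -339)
(C(J, 470) + (569303 + o(1278, 63))*(270505 + 1202493)) - 2352435 = (-339 + (569303 - 1228)*(270505 + 1202493)) - 2352435 = (-339 + 568075*1472998) - 2352435 = (-339 + 836773338850) - 2352435 = 836773338511 - 2352435 = 836770986076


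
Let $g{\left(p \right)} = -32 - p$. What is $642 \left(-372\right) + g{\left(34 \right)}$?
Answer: $-238890$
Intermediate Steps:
$642 \left(-372\right) + g{\left(34 \right)} = 642 \left(-372\right) - 66 = -238824 - 66 = -238890$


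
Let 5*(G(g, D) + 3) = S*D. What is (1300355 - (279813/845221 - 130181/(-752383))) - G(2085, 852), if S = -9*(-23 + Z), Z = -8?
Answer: 3983515509993209826/3179649558215 ≈ 1.2528e+6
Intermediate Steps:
S = 279 (S = -9*(-23 - 8) = -9*(-31) = 279)
G(g, D) = -3 + 279*D/5 (G(g, D) = -3 + (279*D)/5 = -3 + 279*D/5)
(1300355 - (279813/845221 - 130181/(-752383))) - G(2085, 852) = (1300355 - (279813/845221 - 130181/(-752383))) - (-3 + (279/5)*852) = (1300355 - (279813*(1/845221) - 130181*(-1/752383))) - (-3 + 237708/5) = (1300355 - (279813/845221 + 130181/752383)) - 1*237693/5 = (1300355 - 1*320558259380/635929911643) - 237693/5 = (1300355 - 320558259380/635929911643) - 237693/5 = 826934319696273885/635929911643 - 237693/5 = 3983515509993209826/3179649558215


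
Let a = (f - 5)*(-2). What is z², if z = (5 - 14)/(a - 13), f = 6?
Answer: 9/25 ≈ 0.36000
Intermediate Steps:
a = -2 (a = (6 - 5)*(-2) = 1*(-2) = -2)
z = ⅗ (z = (5 - 14)/(-2 - 13) = -9/(-15) = -9*(-1/15) = ⅗ ≈ 0.60000)
z² = (⅗)² = 9/25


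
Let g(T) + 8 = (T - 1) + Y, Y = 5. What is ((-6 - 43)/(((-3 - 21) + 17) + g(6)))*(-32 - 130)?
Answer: -7938/5 ≈ -1587.6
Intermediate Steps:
g(T) = -4 + T (g(T) = -8 + ((T - 1) + 5) = -8 + ((-1 + T) + 5) = -8 + (4 + T) = -4 + T)
((-6 - 43)/(((-3 - 21) + 17) + g(6)))*(-32 - 130) = ((-6 - 43)/(((-3 - 21) + 17) + (-4 + 6)))*(-32 - 130) = -49/((-24 + 17) + 2)*(-162) = -49/(-7 + 2)*(-162) = -49/(-5)*(-162) = -49*(-⅕)*(-162) = (49/5)*(-162) = -7938/5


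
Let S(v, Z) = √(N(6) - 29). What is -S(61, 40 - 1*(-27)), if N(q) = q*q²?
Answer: -√187 ≈ -13.675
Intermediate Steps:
N(q) = q³
S(v, Z) = √187 (S(v, Z) = √(6³ - 29) = √(216 - 29) = √187)
-S(61, 40 - 1*(-27)) = -√187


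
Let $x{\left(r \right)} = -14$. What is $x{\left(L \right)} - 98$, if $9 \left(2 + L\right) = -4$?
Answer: $-112$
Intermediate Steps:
$L = - \frac{22}{9}$ ($L = -2 + \frac{1}{9} \left(-4\right) = -2 - \frac{4}{9} = - \frac{22}{9} \approx -2.4444$)
$x{\left(L \right)} - 98 = -14 - 98 = -112$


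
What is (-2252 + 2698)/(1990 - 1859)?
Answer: 446/131 ≈ 3.4046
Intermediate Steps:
(-2252 + 2698)/(1990 - 1859) = 446/131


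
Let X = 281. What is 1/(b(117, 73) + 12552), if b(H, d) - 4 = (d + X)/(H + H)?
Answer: 39/489743 ≈ 7.9634e-5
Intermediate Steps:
b(H, d) = 4 + (281 + d)/(2*H) (b(H, d) = 4 + (d + 281)/(H + H) = 4 + (281 + d)/((2*H)) = 4 + (281 + d)*(1/(2*H)) = 4 + (281 + d)/(2*H))
1/(b(117, 73) + 12552) = 1/((1/2)*(281 + 73 + 8*117)/117 + 12552) = 1/((1/2)*(1/117)*(281 + 73 + 936) + 12552) = 1/((1/2)*(1/117)*1290 + 12552) = 1/(215/39 + 12552) = 1/(489743/39) = 39/489743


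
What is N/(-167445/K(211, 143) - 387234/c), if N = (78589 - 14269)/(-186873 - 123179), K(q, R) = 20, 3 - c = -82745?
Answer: 443529280/17910003327267 ≈ 2.4764e-5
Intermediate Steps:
c = 82748 (c = 3 - 1*(-82745) = 3 + 82745 = 82748)
N = -16080/77513 (N = 64320/(-310052) = 64320*(-1/310052) = -16080/77513 ≈ -0.20745)
N/(-167445/K(211, 143) - 387234/c) = -16080/(77513*(-167445/20 - 387234/82748)) = -16080/(77513*(-167445*1/20 - 387234*1/82748)) = -16080/(77513*(-33489/4 - 193617/41374)) = -16080/(77513*(-693174177/82748)) = -16080/77513*(-82748/693174177) = 443529280/17910003327267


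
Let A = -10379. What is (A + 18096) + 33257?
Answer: 40974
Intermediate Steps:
(A + 18096) + 33257 = (-10379 + 18096) + 33257 = 7717 + 33257 = 40974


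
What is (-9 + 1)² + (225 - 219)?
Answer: 70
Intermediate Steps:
(-9 + 1)² + (225 - 219) = (-8)² + 6 = 64 + 6 = 70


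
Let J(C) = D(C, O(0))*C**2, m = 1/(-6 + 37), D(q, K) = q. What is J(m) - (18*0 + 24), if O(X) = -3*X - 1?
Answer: -714983/29791 ≈ -24.000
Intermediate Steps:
O(X) = -1 - 3*X
m = 1/31 ≈ 0.032258
J(C) = C**3 (J(C) = C*C**2 = C**3)
J(m) - (18*0 + 24) = (1/31)**3 - (18*0 + 24) = 1/29791 - (0 + 24) = 1/29791 - 1*24 = 1/29791 - 24 = -714983/29791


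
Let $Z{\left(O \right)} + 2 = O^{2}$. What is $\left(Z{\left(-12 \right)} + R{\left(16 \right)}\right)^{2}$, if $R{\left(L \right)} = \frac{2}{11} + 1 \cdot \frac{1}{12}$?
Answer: $\frac{352650841}{17424} \approx 20239.0$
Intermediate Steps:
$Z{\left(O \right)} = -2 + O^{2}$
$R{\left(L \right)} = \frac{35}{132}$ ($R{\left(L \right)} = 2 \cdot \frac{1}{11} + 1 \cdot \frac{1}{12} = \frac{2}{11} + \frac{1}{12} = \frac{35}{132}$)
$\left(Z{\left(-12 \right)} + R{\left(16 \right)}\right)^{2} = \left(\left(-2 + \left(-12\right)^{2}\right) + \frac{35}{132}\right)^{2} = \left(\left(-2 + 144\right) + \frac{35}{132}\right)^{2} = \left(142 + \frac{35}{132}\right)^{2} = \left(\frac{18779}{132}\right)^{2} = \frac{352650841}{17424}$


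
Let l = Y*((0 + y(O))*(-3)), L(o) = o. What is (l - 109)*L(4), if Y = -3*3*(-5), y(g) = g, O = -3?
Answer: 1184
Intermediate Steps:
Y = 45 (Y = -9*(-5) = 45)
l = 405 (l = 45*((0 - 3)*(-3)) = 45*(-3*(-3)) = 45*9 = 405)
(l - 109)*L(4) = (405 - 109)*4 = 296*4 = 1184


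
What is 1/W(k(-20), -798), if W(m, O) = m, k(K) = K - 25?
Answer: -1/45 ≈ -0.022222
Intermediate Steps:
k(K) = -25 + K
1/W(k(-20), -798) = 1/(-25 - 20) = 1/(-45) = -1/45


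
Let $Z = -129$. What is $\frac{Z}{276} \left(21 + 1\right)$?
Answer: $- \frac{473}{46} \approx -10.283$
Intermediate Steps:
$\frac{Z}{276} \left(21 + 1\right) = - \frac{129}{276} \left(21 + 1\right) = \left(-129\right) \frac{1}{276} \cdot 22 = \left(- \frac{43}{92}\right) 22 = - \frac{473}{46}$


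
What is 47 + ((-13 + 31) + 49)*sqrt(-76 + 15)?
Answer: 47 + 67*I*sqrt(61) ≈ 47.0 + 523.29*I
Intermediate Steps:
47 + ((-13 + 31) + 49)*sqrt(-76 + 15) = 47 + (18 + 49)*sqrt(-61) = 47 + 67*(I*sqrt(61)) = 47 + 67*I*sqrt(61)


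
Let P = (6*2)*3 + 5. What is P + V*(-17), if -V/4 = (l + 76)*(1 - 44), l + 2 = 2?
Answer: -222183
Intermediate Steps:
l = 0 (l = -2 + 2 = 0)
V = 13072 (V = -4*(0 + 76)*(1 - 44) = -304*(-43) = -4*(-3268) = 13072)
P = 41 (P = 12*3 + 5 = 36 + 5 = 41)
P + V*(-17) = 41 + 13072*(-17) = 41 - 222224 = -222183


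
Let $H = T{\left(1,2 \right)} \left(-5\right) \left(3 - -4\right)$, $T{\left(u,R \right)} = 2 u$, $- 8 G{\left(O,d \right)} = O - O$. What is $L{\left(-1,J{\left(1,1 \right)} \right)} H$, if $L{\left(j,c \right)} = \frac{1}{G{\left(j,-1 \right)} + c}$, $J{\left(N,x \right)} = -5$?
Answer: $14$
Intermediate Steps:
$G{\left(O,d \right)} = 0$ ($G{\left(O,d \right)} = - \frac{O - O}{8} = \left(- \frac{1}{8}\right) 0 = 0$)
$L{\left(j,c \right)} = \frac{1}{c}$ ($L{\left(j,c \right)} = \frac{1}{0 + c} = \frac{1}{c}$)
$H = -70$ ($H = 2 \cdot 1 \left(-5\right) \left(3 - -4\right) = 2 \left(-5\right) \left(3 + 4\right) = \left(-10\right) 7 = -70$)
$L{\left(-1,J{\left(1,1 \right)} \right)} H = \frac{1}{-5} \left(-70\right) = \left(- \frac{1}{5}\right) \left(-70\right) = 14$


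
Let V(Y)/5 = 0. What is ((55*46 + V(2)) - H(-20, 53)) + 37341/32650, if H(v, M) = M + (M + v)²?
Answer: 45355541/32650 ≈ 1389.1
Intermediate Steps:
V(Y) = 0 (V(Y) = 5*0 = 0)
((55*46 + V(2)) - H(-20, 53)) + 37341/32650 = ((55*46 + 0) - (53 + (53 - 20)²)) + 37341/32650 = ((2530 + 0) - (53 + 33²)) + 37341*(1/32650) = (2530 - (53 + 1089)) + 37341/32650 = (2530 - 1*1142) + 37341/32650 = (2530 - 1142) + 37341/32650 = 1388 + 37341/32650 = 45355541/32650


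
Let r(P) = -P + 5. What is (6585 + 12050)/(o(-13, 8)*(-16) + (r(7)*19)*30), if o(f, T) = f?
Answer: -18635/932 ≈ -19.995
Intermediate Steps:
r(P) = 5 - P
(6585 + 12050)/(o(-13, 8)*(-16) + (r(7)*19)*30) = (6585 + 12050)/(-13*(-16) + ((5 - 1*7)*19)*30) = 18635/(208 + ((5 - 7)*19)*30) = 18635/(208 - 2*19*30) = 18635/(208 - 38*30) = 18635/(208 - 1140) = 18635/(-932) = 18635*(-1/932) = -18635/932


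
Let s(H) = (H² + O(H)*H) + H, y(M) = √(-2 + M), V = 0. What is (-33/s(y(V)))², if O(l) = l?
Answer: 1089*I/(2*(4*√2 + 7*I)) ≈ 47.056 + 38.027*I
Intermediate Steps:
s(H) = H + 2*H² (s(H) = (H² + H*H) + H = (H² + H²) + H = 2*H² + H = H + 2*H²)
(-33/s(y(V)))² = (-33*1/((1 + 2*√(-2 + 0))*√(-2 + 0)))² = (-33*(-I*√2/(2*(1 + 2*√(-2)))))² = (-33*(-I*√2/(2*(1 + 2*(I*√2)))))² = (-33*(-I*√2/(2*(1 + 2*I*√2))))² = (-(-33)*I*√2/(2*(1 + 2*I*√2)))² = (33*I*√2/(2*(1 + 2*I*√2)))² = -1089/(2*(1 + 2*I*√2)²)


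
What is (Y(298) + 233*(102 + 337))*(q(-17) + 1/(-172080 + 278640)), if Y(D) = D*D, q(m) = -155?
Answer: -1052070545903/35520 ≈ -2.9619e+7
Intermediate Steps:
Y(D) = D**2
(Y(298) + 233*(102 + 337))*(q(-17) + 1/(-172080 + 278640)) = (298**2 + 233*(102 + 337))*(-155 + 1/(-172080 + 278640)) = (88804 + 233*439)*(-155 + 1/106560) = (88804 + 102287)*(-155 + 1/106560) = 191091*(-16516799/106560) = -1052070545903/35520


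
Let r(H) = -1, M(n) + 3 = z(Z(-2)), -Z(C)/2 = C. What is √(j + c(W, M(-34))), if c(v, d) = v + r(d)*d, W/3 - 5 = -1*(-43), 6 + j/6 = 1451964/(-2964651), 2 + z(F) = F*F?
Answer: √91857854375257/988217 ≈ 9.6985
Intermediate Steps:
Z(C) = -2*C
z(F) = -2 + F² (z(F) = -2 + F*F = -2 + F²)
M(n) = 11 (M(n) = -3 + (-2 + (-2*(-2))²) = -3 + (-2 + 4²) = -3 + (-2 + 16) = -3 + 14 = 11)
j = -38479740/988217 (j = -36 + 6*(1451964/(-2964651)) = -36 + 6*(1451964*(-1/2964651)) = -36 + 6*(-483988/988217) = -36 - 2903928/988217 = -38479740/988217 ≈ -38.939)
W = 144 (W = 15 + 3*(-1*(-43)) = 15 + 3*43 = 15 + 129 = 144)
c(v, d) = v - d
√(j + c(W, M(-34))) = √(-38479740/988217 + (144 - 1*11)) = √(-38479740/988217 + (144 - 11)) = √(-38479740/988217 + 133) = √(92953121/988217) = √91857854375257/988217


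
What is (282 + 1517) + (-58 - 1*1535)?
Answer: 206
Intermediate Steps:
(282 + 1517) + (-58 - 1*1535) = 1799 + (-58 - 1535) = 1799 - 1593 = 206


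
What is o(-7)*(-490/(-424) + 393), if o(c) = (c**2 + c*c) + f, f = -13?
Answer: 7102685/212 ≈ 33503.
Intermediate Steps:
o(c) = -13 + 2*c**2 (o(c) = (c**2 + c*c) - 13 = (c**2 + c**2) - 13 = 2*c**2 - 13 = -13 + 2*c**2)
o(-7)*(-490/(-424) + 393) = (-13 + 2*(-7)**2)*(-490/(-424) + 393) = (-13 + 2*49)*(-490*(-1/424) + 393) = (-13 + 98)*(245/212 + 393) = 85*(83561/212) = 7102685/212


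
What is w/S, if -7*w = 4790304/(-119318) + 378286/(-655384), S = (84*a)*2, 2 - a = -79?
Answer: 796156231421/1862233560579168 ≈ 0.00042753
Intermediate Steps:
a = 81 (a = 2 - 1*(-79) = 2 + 79 = 81)
S = 13608 (S = (84*81)*2 = 6804*2 = 13608)
w = 796156231421/136848439196 (w = -(4790304/(-119318) + 378286/(-655384))/7 = -(4790304*(-1/119318) + 378286*(-1/655384))/7 = -(-2395152/59659 - 189143/327692)/7 = -⅐*(-796156231421/19549777028) = 796156231421/136848439196 ≈ 5.8178)
w/S = (796156231421/136848439196)/13608 = (796156231421/136848439196)*(1/13608) = 796156231421/1862233560579168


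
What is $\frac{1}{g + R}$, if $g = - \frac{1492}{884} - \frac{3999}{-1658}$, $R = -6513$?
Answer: $- \frac{366418}{2386215089} \approx -0.00015356$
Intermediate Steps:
$g = \frac{265345}{366418}$ ($g = \left(-1492\right) \frac{1}{884} - - \frac{3999}{1658} = - \frac{373}{221} + \frac{3999}{1658} = \frac{265345}{366418} \approx 0.72416$)
$\frac{1}{g + R} = \frac{1}{\frac{265345}{366418} - 6513} = \frac{1}{- \frac{2386215089}{366418}} = - \frac{366418}{2386215089}$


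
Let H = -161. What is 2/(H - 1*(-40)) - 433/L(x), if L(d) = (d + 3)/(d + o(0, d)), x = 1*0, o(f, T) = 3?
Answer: -52395/121 ≈ -433.02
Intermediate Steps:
x = 0
L(d) = 1 (L(d) = (d + 3)/(d + 3) = (3 + d)/(3 + d) = 1)
2/(H - 1*(-40)) - 433/L(x) = 2/(-161 - 1*(-40)) - 433/1 = 2/(-161 + 40) - 433*1 = 2/(-121) - 433 = 2*(-1/121) - 433 = -2/121 - 433 = -52395/121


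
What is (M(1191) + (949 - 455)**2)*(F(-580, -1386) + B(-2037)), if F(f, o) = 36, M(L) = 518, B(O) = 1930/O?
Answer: 5820548236/679 ≈ 8.5722e+6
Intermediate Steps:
(M(1191) + (949 - 455)**2)*(F(-580, -1386) + B(-2037)) = (518 + (949 - 455)**2)*(36 + 1930/(-2037)) = (518 + 494**2)*(36 + 1930*(-1/2037)) = (518 + 244036)*(36 - 1930/2037) = 244554*(71402/2037) = 5820548236/679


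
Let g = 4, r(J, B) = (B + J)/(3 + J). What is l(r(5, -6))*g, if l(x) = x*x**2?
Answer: -1/128 ≈ -0.0078125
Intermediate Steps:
r(J, B) = (B + J)/(3 + J)
l(x) = x**3
l(r(5, -6))*g = ((-6 + 5)/(3 + 5))**3*4 = (-1/8)**3*4 = -1/512*4 = -1/128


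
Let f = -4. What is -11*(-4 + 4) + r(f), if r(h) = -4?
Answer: -4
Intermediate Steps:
-11*(-4 + 4) + r(f) = -11*(-4 + 4) - 4 = -11*0 - 4 = 0 - 4 = -4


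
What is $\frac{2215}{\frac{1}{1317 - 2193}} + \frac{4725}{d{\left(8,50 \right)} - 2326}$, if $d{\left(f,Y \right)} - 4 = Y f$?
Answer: $- \frac{3729338205}{1922} \approx -1.9403 \cdot 10^{6}$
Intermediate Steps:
$d{\left(f,Y \right)} = 4 + Y f$
$\frac{2215}{\frac{1}{1317 - 2193}} + \frac{4725}{d{\left(8,50 \right)} - 2326} = \frac{2215}{\frac{1}{1317 - 2193}} + \frac{4725}{\left(4 + 50 \cdot 8\right) - 2326} = \frac{2215}{\frac{1}{-876}} + \frac{4725}{\left(4 + 400\right) - 2326} = \frac{2215}{- \frac{1}{876}} + \frac{4725}{404 - 2326} = 2215 \left(-876\right) + \frac{4725}{-1922} = -1940340 + 4725 \left(- \frac{1}{1922}\right) = -1940340 - \frac{4725}{1922} = - \frac{3729338205}{1922}$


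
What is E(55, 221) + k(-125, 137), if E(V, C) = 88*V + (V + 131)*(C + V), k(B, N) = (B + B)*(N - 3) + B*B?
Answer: 38301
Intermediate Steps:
k(B, N) = B**2 + 2*B*(-3 + N) (k(B, N) = (2*B)*(-3 + N) + B**2 = 2*B*(-3 + N) + B**2 = B**2 + 2*B*(-3 + N))
E(V, C) = 88*V + (131 + V)*(C + V)
E(55, 221) + k(-125, 137) = (55**2 + 131*221 + 219*55 + 221*55) - 125*(-6 - 125 + 2*137) = (3025 + 28951 + 12045 + 12155) - 125*(-6 - 125 + 274) = 56176 - 125*143 = 56176 - 17875 = 38301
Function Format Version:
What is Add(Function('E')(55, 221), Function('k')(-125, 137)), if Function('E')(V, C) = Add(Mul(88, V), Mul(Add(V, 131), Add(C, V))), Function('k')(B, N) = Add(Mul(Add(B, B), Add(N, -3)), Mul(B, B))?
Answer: 38301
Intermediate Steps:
Function('k')(B, N) = Add(Pow(B, 2), Mul(2, B, Add(-3, N))) (Function('k')(B, N) = Add(Mul(Mul(2, B), Add(-3, N)), Pow(B, 2)) = Add(Mul(2, B, Add(-3, N)), Pow(B, 2)) = Add(Pow(B, 2), Mul(2, B, Add(-3, N))))
Function('E')(V, C) = Add(Mul(88, V), Mul(Add(131, V), Add(C, V)))
Add(Function('E')(55, 221), Function('k')(-125, 137)) = Add(Add(Pow(55, 2), Mul(131, 221), Mul(219, 55), Mul(221, 55)), Mul(-125, Add(-6, -125, Mul(2, 137)))) = Add(Add(3025, 28951, 12045, 12155), Mul(-125, Add(-6, -125, 274))) = Add(56176, Mul(-125, 143)) = Add(56176, -17875) = 38301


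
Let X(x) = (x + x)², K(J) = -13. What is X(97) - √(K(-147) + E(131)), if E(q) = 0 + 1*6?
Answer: 37636 - I*√7 ≈ 37636.0 - 2.6458*I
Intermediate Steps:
E(q) = 6 (E(q) = 0 + 6 = 6)
X(x) = 4*x² (X(x) = (2*x)² = 4*x²)
X(97) - √(K(-147) + E(131)) = 4*97² - √(-13 + 6) = 4*9409 - √(-7) = 37636 - I*√7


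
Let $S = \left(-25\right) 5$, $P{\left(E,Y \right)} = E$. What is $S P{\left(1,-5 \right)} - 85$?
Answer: $-210$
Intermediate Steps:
$S = -125$
$S P{\left(1,-5 \right)} - 85 = \left(-125\right) 1 - 85 = -125 - 85 = -210$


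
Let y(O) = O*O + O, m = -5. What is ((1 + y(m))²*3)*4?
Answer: 5292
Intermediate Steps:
y(O) = O + O² (y(O) = O² + O = O + O²)
((1 + y(m))²*3)*4 = ((1 - 5*(1 - 5))²*3)*4 = ((1 - 5*(-4))²*3)*4 = ((1 + 20)²*3)*4 = (21²*3)*4 = (441*3)*4 = 1323*4 = 5292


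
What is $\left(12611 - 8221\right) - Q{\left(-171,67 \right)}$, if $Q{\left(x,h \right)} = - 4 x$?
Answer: $3706$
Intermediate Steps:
$\left(12611 - 8221\right) - Q{\left(-171,67 \right)} = \left(12611 - 8221\right) - \left(-4\right) \left(-171\right) = \left(12611 - 8221\right) - 684 = 4390 - 684 = 3706$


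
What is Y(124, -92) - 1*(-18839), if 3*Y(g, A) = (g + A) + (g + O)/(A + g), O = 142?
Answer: 301639/16 ≈ 18852.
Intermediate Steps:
Y(g, A) = A/3 + g/3 + (142 + g)/(3*(A + g)) (Y(g, A) = ((g + A) + (g + 142)/(A + g))/3 = ((A + g) + (142 + g)/(A + g))/3 = (A + g + (142 + g)/(A + g))/3 = A/3 + g/3 + (142 + g)/(3*(A + g)))
Y(124, -92) - 1*(-18839) = (142 + 124 + (-92)**2 + 124**2 + 2*(-92)*124)/(3*(-92 + 124)) - 1*(-18839) = (1/3)*(142 + 124 + 8464 + 15376 - 22816)/32 + 18839 = (1/3)*(1/32)*1290 + 18839 = 215/16 + 18839 = 301639/16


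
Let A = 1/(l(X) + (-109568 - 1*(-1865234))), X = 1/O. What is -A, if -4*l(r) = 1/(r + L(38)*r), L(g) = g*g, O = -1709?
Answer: -5780/10147751189 ≈ -5.6958e-7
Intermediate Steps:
L(g) = g²
X = -1/1709 (X = 1/(-1709) = -1/1709 ≈ -0.00058514)
l(r) = -1/(5780*r) (l(r) = -1/(4*(r + 38²*r)) = -1/(4*(r + 1444*r)) = -1/(1445*r)/4 = -1/(5780*r))
A = 5780/10147751189 (A = 1/(-1/(5780*(-1/1709)) + (-109568 - 1*(-1865234))) = 1/(-1/5780*(-1709) + (-109568 + 1865234)) = 1/(1709/5780 + 1755666) = 1/(10147751189/5780) = 5780/10147751189 ≈ 5.6958e-7)
-A = -1*5780/10147751189 = -5780/10147751189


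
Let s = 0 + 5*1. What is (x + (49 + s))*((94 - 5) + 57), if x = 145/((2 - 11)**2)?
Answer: 659774/81 ≈ 8145.4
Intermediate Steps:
s = 5 (s = 0 + 5 = 5)
x = 145/81 (x = 145/((-9)**2) = 145/81 ≈ 1.7901)
(x + (49 + s))*((94 - 5) + 57) = (145/81 + (49 + 5))*((94 - 5) + 57) = (145/81 + 54)*(89 + 57) = (4519/81)*146 = 659774/81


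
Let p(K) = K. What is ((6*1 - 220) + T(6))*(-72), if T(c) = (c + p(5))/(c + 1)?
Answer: 107064/7 ≈ 15295.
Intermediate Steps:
T(c) = (5 + c)/(1 + c) (T(c) = (c + 5)/(c + 1) = (5 + c)/(1 + c))
((6*1 - 220) + T(6))*(-72) = ((6*1 - 220) + (5 + 6)/(1 + 6))*(-72) = ((6 - 220) + 11/7)*(-72) = (-214 + (⅐)*11)*(-72) = (-214 + 11/7)*(-72) = -1487/7*(-72) = 107064/7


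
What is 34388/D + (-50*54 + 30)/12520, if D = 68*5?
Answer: 10740749/106420 ≈ 100.93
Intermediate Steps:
D = 340
34388/D + (-50*54 + 30)/12520 = 34388/340 + (-50*54 + 30)/12520 = 34388*(1/340) + (-2700 + 30)*(1/12520) = 8597/85 - 2670*1/12520 = 8597/85 - 267/1252 = 10740749/106420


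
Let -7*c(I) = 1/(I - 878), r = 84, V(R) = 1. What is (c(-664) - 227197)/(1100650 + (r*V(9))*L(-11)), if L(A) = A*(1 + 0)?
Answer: -2452364417/11870442444 ≈ -0.20659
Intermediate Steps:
L(A) = A (L(A) = A*1 = A)
c(I) = -1/(7*(-878 + I)) (c(I) = -1/(7*(I - 878)) = -1/(7*(-878 + I)))
(c(-664) - 227197)/(1100650 + (r*V(9))*L(-11)) = (-1/(-6146 + 7*(-664)) - 227197)/(1100650 + (84*1)*(-11)) = (-1/(-6146 - 4648) - 227197)/(1100650 + 84*(-11)) = (-1/(-10794) - 227197)/(1100650 - 924) = (-1*(-1/10794) - 227197)/1099726 = (1/10794 - 227197)*(1/1099726) = -2452364417/10794*1/1099726 = -2452364417/11870442444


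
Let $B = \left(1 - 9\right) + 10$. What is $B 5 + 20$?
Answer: $30$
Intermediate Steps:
$B = 2$ ($B = -8 + 10 = 2$)
$B 5 + 20 = 2 \cdot 5 + 20 = 10 + 20 = 30$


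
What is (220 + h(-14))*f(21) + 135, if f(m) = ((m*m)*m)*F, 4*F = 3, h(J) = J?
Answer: 2861919/2 ≈ 1.4310e+6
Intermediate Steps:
F = ¾ (F = (¼)*3 = ¾ ≈ 0.75000)
f(m) = 3*m³/4 (f(m) = ((m*m)*m)*(¾) = (m²*m)*(¾) = m³*(¾) = 3*m³/4)
(220 + h(-14))*f(21) + 135 = (220 - 14)*((¾)*21³) + 135 = 206*((¾)*9261) + 135 = 206*(27783/4) + 135 = 2861649/2 + 135 = 2861919/2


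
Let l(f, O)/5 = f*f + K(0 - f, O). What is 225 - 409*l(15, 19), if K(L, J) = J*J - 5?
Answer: -1187920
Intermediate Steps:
K(L, J) = -5 + J**2 (K(L, J) = J**2 - 5 = -5 + J**2)
l(f, O) = -25 + 5*O**2 + 5*f**2 (l(f, O) = 5*(f*f + (-5 + O**2)) = 5*(f**2 + (-5 + O**2)) = 5*(-5 + O**2 + f**2) = -25 + 5*O**2 + 5*f**2)
225 - 409*l(15, 19) = 225 - 409*(-25 + 5*19**2 + 5*15**2) = 225 - 409*(-25 + 5*361 + 5*225) = 225 - 409*(-25 + 1805 + 1125) = 225 - 409*2905 = 225 - 1188145 = -1187920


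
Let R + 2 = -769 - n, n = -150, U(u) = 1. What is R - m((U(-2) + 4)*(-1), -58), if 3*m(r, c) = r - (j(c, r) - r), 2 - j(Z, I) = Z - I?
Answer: -1798/3 ≈ -599.33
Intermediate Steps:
j(Z, I) = 2 + I - Z (j(Z, I) = 2 - (Z - I) = 2 + (I - Z) = 2 + I - Z)
m(r, c) = -⅔ + c/3 + r/3 (m(r, c) = (r - ((2 + r - c) - r))/3 = (r - (2 - c))/3 = (r + (-2 + c))/3 = (-2 + c + r)/3 = -⅔ + c/3 + r/3)
R = -621 (R = -2 + (-769 - 1*(-150)) = -2 + (-769 + 150) = -2 - 619 = -621)
R - m((U(-2) + 4)*(-1), -58) = -621 - (-⅔ + (⅓)*(-58) + ((1 + 4)*(-1))/3) = -621 - (-⅔ - 58/3 + (5*(-1))/3) = -621 - (-⅔ - 58/3 + (⅓)*(-5)) = -621 - (-⅔ - 58/3 - 5/3) = -621 - 1*(-65/3) = -621 + 65/3 = -1798/3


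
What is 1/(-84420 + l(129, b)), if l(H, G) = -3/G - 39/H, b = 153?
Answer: -2193/185133766 ≈ -1.1845e-5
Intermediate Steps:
l(H, G) = -39/H - 3/G
1/(-84420 + l(129, b)) = 1/(-84420 + (-39/129 - 3/153)) = 1/(-84420 + (-39*1/129 - 3*1/153)) = 1/(-84420 + (-13/43 - 1/51)) = 1/(-84420 - 706/2193) = 1/(-185133766/2193) = -2193/185133766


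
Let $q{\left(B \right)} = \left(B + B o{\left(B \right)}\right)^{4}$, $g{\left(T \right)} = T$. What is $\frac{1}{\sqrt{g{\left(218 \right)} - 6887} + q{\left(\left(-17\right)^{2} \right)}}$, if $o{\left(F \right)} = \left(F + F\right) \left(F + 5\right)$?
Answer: $\frac{5817042932538602574714171801361}{33837988478997305225086242728170161078396543968287215641458990} - \frac{3 i \sqrt{741}}{33837988478997305225086242728170161078396543968287215641458990} \approx 1.7191 \cdot 10^{-31} - 2.4134 \cdot 10^{-60} i$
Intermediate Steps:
$o{\left(F \right)} = 2 F \left(5 + F\right)$
$q{\left(B \right)} = \left(B + 2 B^{2} \left(5 + B\right)\right)^{4}$ ($q{\left(B \right)} = \left(B + B 2 B \left(5 + B\right)\right)^{4} = \left(B + 2 B^{2} \left(5 + B\right)\right)^{4}$)
$\frac{1}{\sqrt{g{\left(218 \right)} - 6887} + q{\left(\left(-17\right)^{2} \right)}} = \frac{1}{\sqrt{218 - 6887} + \left(\left(-17\right)^{2}\right)^{4} \left(1 + 2 \left(-17\right)^{2} \left(5 + \left(-17\right)^{2}\right)\right)^{4}} = \frac{1}{\sqrt{-6669} + 289^{4} \left(1 + 2 \cdot 289 \left(5 + 289\right)\right)^{4}} = \frac{1}{3 i \sqrt{741} + 6975757441 \left(1 + 2 \cdot 289 \cdot 294\right)^{4}} = \frac{1}{3 i \sqrt{741} + 6975757441 \left(1 + 169932\right)^{4}} = \frac{1}{3 i \sqrt{741} + 6975757441 \cdot 169933^{4}} = \frac{1}{3 i \sqrt{741} + 6975757441 \cdot 833894094188101311121} = \frac{1}{3 i \sqrt{741} + 5817042932538602574714171801361} = \frac{1}{5817042932538602574714171801361 + 3 i \sqrt{741}}$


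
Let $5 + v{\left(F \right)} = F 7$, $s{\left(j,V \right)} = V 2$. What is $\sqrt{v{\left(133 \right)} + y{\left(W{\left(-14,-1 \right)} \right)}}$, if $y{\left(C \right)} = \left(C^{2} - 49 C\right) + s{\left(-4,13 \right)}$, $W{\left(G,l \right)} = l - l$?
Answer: $2 \sqrt{238} \approx 30.854$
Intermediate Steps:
$s{\left(j,V \right)} = 2 V$
$v{\left(F \right)} = -5 + 7 F$ ($v{\left(F \right)} = -5 + F 7 = -5 + 7 F$)
$W{\left(G,l \right)} = 0$
$y{\left(C \right)} = 26 + C^{2} - 49 C$ ($y{\left(C \right)} = \left(C^{2} - 49 C\right) + 2 \cdot 13 = \left(C^{2} - 49 C\right) + 26 = 26 + C^{2} - 49 C$)
$\sqrt{v{\left(133 \right)} + y{\left(W{\left(-14,-1 \right)} \right)}} = \sqrt{\left(-5 + 7 \cdot 133\right) + \left(26 + 0^{2} - 0\right)} = \sqrt{\left(-5 + 931\right) + \left(26 + 0 + 0\right)} = \sqrt{926 + 26} = \sqrt{952} = 2 \sqrt{238}$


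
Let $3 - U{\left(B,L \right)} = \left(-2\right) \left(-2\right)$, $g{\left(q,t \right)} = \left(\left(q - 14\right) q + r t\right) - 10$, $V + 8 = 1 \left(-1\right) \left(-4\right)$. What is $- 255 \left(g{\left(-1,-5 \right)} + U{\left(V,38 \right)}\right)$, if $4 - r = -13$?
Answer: $20655$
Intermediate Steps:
$r = 17$ ($r = 4 - -13 = 4 + 13 = 17$)
$V = -4$ ($V = -8 + 1 \left(-1\right) \left(-4\right) = -8 - -4 = -8 + 4 = -4$)
$g{\left(q,t \right)} = -10 + 17 t + q \left(-14 + q\right)$ ($g{\left(q,t \right)} = \left(\left(q - 14\right) q + 17 t\right) - 10 = \left(\left(-14 + q\right) q + 17 t\right) - 10 = \left(q \left(-14 + q\right) + 17 t\right) - 10 = \left(17 t + q \left(-14 + q\right)\right) - 10 = -10 + 17 t + q \left(-14 + q\right)$)
$U{\left(B,L \right)} = -1$ ($U{\left(B,L \right)} = 3 - \left(-2\right) \left(-2\right) = 3 - 4 = -1$)
$- 255 \left(g{\left(-1,-5 \right)} + U{\left(V,38 \right)}\right) = - 255 \left(\left(-10 + \left(-1\right)^{2} - -14 + 17 \left(-5\right)\right) - 1\right) = - 255 \left(\left(-10 + 1 + 14 - 85\right) - 1\right) = - 255 \left(-80 - 1\right) = \left(-255\right) \left(-81\right) = 20655$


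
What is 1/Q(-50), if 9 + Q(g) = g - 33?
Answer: -1/92 ≈ -0.010870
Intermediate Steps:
Q(g) = -42 + g (Q(g) = -9 + (g - 33) = -9 + (-33 + g) = -42 + g)
1/Q(-50) = 1/(-42 - 50) = 1/(-92) = -1/92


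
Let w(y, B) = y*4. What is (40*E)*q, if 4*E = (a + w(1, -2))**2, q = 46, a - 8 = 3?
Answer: 103500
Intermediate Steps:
a = 11 (a = 8 + 3 = 11)
w(y, B) = 4*y
E = 225/4 (E = (11 + 4*1)**2/4 = (11 + 4)**2/4 = (1/4)*15**2 = (1/4)*225 = 225/4 ≈ 56.250)
(40*E)*q = (40*(225/4))*46 = 2250*46 = 103500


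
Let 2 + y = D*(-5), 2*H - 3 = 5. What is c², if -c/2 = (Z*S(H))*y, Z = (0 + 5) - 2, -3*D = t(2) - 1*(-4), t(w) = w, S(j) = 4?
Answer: 36864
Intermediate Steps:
H = 4 (H = 3/2 + (½)*5 = 3/2 + 5/2 = 4)
D = -2 (D = -(2 - 1*(-4))/3 = -(2 + 4)/3 = -⅓*6 = -2)
Z = 3 (Z = 5 - 2 = 3)
y = 8 (y = -2 - 2*(-5) = -2 + 10 = 8)
c = -192 (c = -2*3*4*8 = -24*8 = -2*96 = -192)
c² = (-192)² = 36864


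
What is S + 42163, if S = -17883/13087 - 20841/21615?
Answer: 3975406876701/94291835 ≈ 42161.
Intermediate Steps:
S = -219762404/94291835 (S = -17883*1/13087 - 20841*1/21615 = -17883/13087 - 6947/7205 = -219762404/94291835 ≈ -2.3307)
S + 42163 = -219762404/94291835 + 42163 = 3975406876701/94291835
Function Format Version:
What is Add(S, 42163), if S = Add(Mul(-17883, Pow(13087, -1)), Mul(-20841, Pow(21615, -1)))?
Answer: Rational(3975406876701, 94291835) ≈ 42161.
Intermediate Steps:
S = Rational(-219762404, 94291835) (S = Add(Mul(-17883, Rational(1, 13087)), Mul(-20841, Rational(1, 21615))) = Add(Rational(-17883, 13087), Rational(-6947, 7205)) = Rational(-219762404, 94291835) ≈ -2.3307)
Add(S, 42163) = Add(Rational(-219762404, 94291835), 42163) = Rational(3975406876701, 94291835)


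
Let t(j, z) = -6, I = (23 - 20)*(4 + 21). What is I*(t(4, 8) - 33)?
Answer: -2925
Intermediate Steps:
I = 75 (I = 3*25 = 75)
I*(t(4, 8) - 33) = 75*(-6 - 33) = 75*(-39) = -2925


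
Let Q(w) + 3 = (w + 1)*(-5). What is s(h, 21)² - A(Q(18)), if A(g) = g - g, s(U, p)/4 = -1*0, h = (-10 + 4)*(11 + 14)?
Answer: 0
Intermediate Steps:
h = -150 (h = -6*25 = -150)
Q(w) = -8 - 5*w (Q(w) = -3 + (w + 1)*(-5) = -3 + (1 + w)*(-5) = -3 + (-5 - 5*w) = -8 - 5*w)
s(U, p) = 0 (s(U, p) = 4*(-1*0) = 4*0 = 0)
A(g) = 0
s(h, 21)² - A(Q(18)) = 0² - 1*0 = 0 + 0 = 0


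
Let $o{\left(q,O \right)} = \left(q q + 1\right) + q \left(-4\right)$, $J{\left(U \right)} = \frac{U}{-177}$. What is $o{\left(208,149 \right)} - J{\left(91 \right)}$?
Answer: $\frac{7510732}{177} \approx 42434.0$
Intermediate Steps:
$J{\left(U \right)} = - \frac{U}{177}$ ($J{\left(U \right)} = U \left(- \frac{1}{177}\right) = - \frac{U}{177}$)
$o{\left(q,O \right)} = 1 + q^{2} - 4 q$ ($o{\left(q,O \right)} = \left(q^{2} + 1\right) - 4 q = \left(1 + q^{2}\right) - 4 q = 1 + q^{2} - 4 q$)
$o{\left(208,149 \right)} - J{\left(91 \right)} = \left(1 + 208^{2} - 832\right) - \left(- \frac{1}{177}\right) 91 = \left(1 + 43264 - 832\right) - - \frac{91}{177} = 42433 + \frac{91}{177} = \frac{7510732}{177}$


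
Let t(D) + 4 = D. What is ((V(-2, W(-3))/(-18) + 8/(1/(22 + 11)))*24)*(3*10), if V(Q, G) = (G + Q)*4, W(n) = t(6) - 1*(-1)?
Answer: 189920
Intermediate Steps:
t(D) = -4 + D
W(n) = 3 (W(n) = (-4 + 6) - 1*(-1) = 2 + 1 = 3)
V(Q, G) = 4*G + 4*Q
((V(-2, W(-3))/(-18) + 8/(1/(22 + 11)))*24)*(3*10) = (((4*3 + 4*(-2))/(-18) + 8/(1/(22 + 11)))*24)*(3*10) = (((12 - 8)*(-1/18) + 8/(1/33))*24)*30 = ((4*(-1/18) + 8/(1/33))*24)*30 = ((-2/9 + 8*33)*24)*30 = ((-2/9 + 264)*24)*30 = ((2374/9)*24)*30 = (18992/3)*30 = 189920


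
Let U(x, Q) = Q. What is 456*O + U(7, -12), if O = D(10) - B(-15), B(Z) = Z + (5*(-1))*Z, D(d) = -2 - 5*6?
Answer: -41964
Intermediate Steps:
D(d) = -32 (D(d) = -2 - 30 = -32)
B(Z) = -4*Z (B(Z) = Z - 5*Z = -4*Z)
O = -92 (O = -32 - (-4)*(-15) = -32 - 1*60 = -32 - 60 = -92)
456*O + U(7, -12) = 456*(-92) - 12 = -41952 - 12 = -41964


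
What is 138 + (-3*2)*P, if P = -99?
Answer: 732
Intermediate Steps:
138 + (-3*2)*P = 138 - 3*2*(-99) = 138 - 6*(-99) = 138 + 594 = 732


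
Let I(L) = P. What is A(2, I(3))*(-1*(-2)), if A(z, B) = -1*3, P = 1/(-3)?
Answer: -6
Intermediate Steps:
P = -1/3 ≈ -0.33333
I(L) = -1/3
A(z, B) = -3
A(2, I(3))*(-1*(-2)) = -(-3)*(-2) = -3*2 = -6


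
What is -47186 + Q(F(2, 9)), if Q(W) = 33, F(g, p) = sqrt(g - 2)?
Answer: -47153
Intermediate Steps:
F(g, p) = sqrt(-2 + g)
-47186 + Q(F(2, 9)) = -47186 + 33 = -47153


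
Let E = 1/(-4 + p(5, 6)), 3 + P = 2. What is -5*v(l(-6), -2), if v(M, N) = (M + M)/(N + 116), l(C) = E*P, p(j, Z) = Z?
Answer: 5/114 ≈ 0.043860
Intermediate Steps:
P = -1 (P = -3 + 2 = -1)
E = ½ (E = 1/(-4 + 6) = 1/2 = ½ ≈ 0.50000)
l(C) = -½ (l(C) = (½)*(-1) = -½)
v(M, N) = 2*M/(116 + N) (v(M, N) = (2*M)/(116 + N) = 2*M/(116 + N))
-5*v(l(-6), -2) = -10*(-1)/(2*(116 - 2)) = -10*(-1)/(2*114) = -5*(-1/114) = 5/114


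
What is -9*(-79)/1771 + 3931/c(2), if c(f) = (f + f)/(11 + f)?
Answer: 90506257/7084 ≈ 12776.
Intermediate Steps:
c(f) = 2*f/(11 + f) (c(f) = (2*f)/(11 + f) = 2*f/(11 + f))
-9*(-79)/1771 + 3931/c(2) = -9*(-79)/1771 + 3931/((2*2/(11 + 2))) = 711*(1/1771) + 3931/((2*2/13)) = 711/1771 + 3931/((2*2*(1/13))) = 711/1771 + 3931/(4/13) = 711/1771 + 3931*(13/4) = 711/1771 + 51103/4 = 90506257/7084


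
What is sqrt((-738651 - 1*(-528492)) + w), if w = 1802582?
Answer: sqrt(1592423) ≈ 1261.9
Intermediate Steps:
sqrt((-738651 - 1*(-528492)) + w) = sqrt((-738651 - 1*(-528492)) + 1802582) = sqrt((-738651 + 528492) + 1802582) = sqrt(-210159 + 1802582) = sqrt(1592423)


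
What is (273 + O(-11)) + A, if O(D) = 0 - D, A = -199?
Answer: 85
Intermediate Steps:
O(D) = -D
(273 + O(-11)) + A = (273 - 1*(-11)) - 199 = (273 + 11) - 199 = 284 - 199 = 85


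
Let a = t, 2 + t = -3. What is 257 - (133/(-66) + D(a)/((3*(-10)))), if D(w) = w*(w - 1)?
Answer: 17161/66 ≈ 260.02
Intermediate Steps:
t = -5 (t = -2 - 3 = -5)
a = -5
D(w) = w*(-1 + w)
257 - (133/(-66) + D(a)/((3*(-10)))) = 257 - (133/(-66) + (-5*(-1 - 5))/((3*(-10)))) = 257 - (133*(-1/66) - 5*(-6)/(-30)) = 257 - (-133/66 + 30*(-1/30)) = 257 - (-133/66 - 1) = 257 - 1*(-199/66) = 257 + 199/66 = 17161/66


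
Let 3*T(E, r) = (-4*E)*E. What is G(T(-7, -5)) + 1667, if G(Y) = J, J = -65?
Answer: 1602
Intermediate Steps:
T(E, r) = -4*E**2/3 (T(E, r) = ((-4*E)*E)/3 = (-4*E**2)/3 = -4*E**2/3)
G(Y) = -65
G(T(-7, -5)) + 1667 = -65 + 1667 = 1602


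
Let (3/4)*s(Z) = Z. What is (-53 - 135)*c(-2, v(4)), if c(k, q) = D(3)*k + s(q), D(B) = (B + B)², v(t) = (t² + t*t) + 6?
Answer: 12032/3 ≈ 4010.7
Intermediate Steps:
v(t) = 6 + 2*t² (v(t) = (t² + t²) + 6 = 2*t² + 6 = 6 + 2*t²)
D(B) = 4*B² (D(B) = (2*B)² = 4*B²)
s(Z) = 4*Z/3
c(k, q) = 36*k + 4*q/3 (c(k, q) = (4*3²)*k + 4*q/3 = (4*9)*k + 4*q/3 = 36*k + 4*q/3)
(-53 - 135)*c(-2, v(4)) = (-53 - 135)*(36*(-2) + 4*(6 + 2*4²)/3) = -188*(-72 + 4*(6 + 2*16)/3) = -188*(-72 + 4*(6 + 32)/3) = -188*(-72 + (4/3)*38) = -188*(-72 + 152/3) = -188*(-64/3) = 12032/3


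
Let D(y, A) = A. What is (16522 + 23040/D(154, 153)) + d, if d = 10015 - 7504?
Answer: 326121/17 ≈ 19184.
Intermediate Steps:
d = 2511
(16522 + 23040/D(154, 153)) + d = (16522 + 23040/153) + 2511 = (16522 + 23040*(1/153)) + 2511 = (16522 + 2560/17) + 2511 = 283434/17 + 2511 = 326121/17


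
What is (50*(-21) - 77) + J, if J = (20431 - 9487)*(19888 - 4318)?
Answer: 170396953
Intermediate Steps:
J = 170398080 (J = 10944*15570 = 170398080)
(50*(-21) - 77) + J = (50*(-21) - 77) + 170398080 = (-1050 - 77) + 170398080 = -1127 + 170398080 = 170396953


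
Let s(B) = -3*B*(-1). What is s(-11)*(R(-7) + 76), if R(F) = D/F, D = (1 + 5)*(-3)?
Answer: -18150/7 ≈ -2592.9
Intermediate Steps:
s(B) = 3*B
D = -18 (D = 6*(-3) = -18)
R(F) = -18/F
s(-11)*(R(-7) + 76) = (3*(-11))*(-18/(-7) + 76) = -33*(-18*(-1/7) + 76) = -33*(18/7 + 76) = -33*550/7 = -18150/7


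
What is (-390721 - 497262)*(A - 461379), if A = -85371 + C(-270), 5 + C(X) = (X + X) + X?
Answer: 486228411395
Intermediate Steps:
C(X) = -5 + 3*X (C(X) = -5 + ((X + X) + X) = -5 + (2*X + X) = -5 + 3*X)
A = -86186 (A = -85371 + (-5 + 3*(-270)) = -85371 + (-5 - 810) = -85371 - 815 = -86186)
(-390721 - 497262)*(A - 461379) = (-390721 - 497262)*(-86186 - 461379) = -887983*(-547565) = 486228411395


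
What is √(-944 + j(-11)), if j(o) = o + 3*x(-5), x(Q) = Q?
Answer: I*√970 ≈ 31.145*I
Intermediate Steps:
j(o) = -15 + o (j(o) = o + 3*(-5) = o - 15 = -15 + o)
√(-944 + j(-11)) = √(-944 + (-15 - 11)) = √(-944 - 26) = √(-970) = I*√970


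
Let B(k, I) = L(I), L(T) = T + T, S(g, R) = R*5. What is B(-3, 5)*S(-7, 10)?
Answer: 500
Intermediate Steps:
S(g, R) = 5*R
L(T) = 2*T
B(k, I) = 2*I
B(-3, 5)*S(-7, 10) = (2*5)*(5*10) = 10*50 = 500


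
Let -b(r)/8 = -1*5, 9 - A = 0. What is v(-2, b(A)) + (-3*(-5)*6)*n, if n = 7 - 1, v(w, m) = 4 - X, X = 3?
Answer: 541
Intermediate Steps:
A = 9 (A = 9 - 1*0 = 9 + 0 = 9)
b(r) = 40 (b(r) = -(-8)*5 = -8*(-5) = 40)
v(w, m) = 1 (v(w, m) = 4 - 1*3 = 4 - 3 = 1)
n = 6
v(-2, b(A)) + (-3*(-5)*6)*n = 1 + (-3*(-5)*6)*6 = 1 + (15*6)*6 = 1 + 90*6 = 1 + 540 = 541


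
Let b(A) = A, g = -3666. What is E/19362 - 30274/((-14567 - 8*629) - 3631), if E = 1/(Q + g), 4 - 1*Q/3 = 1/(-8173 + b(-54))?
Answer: 1762097823051533/1352101898442330 ≈ 1.3032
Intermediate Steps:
Q = 98727/8227 (Q = 12 - 3/(-8173 - 54) = 12 - 3/(-8227) = 12 - 3*(-1/8227) = 12 + 3/8227 = 98727/8227 ≈ 12.000)
E = -8227/30061455 (E = 1/(98727/8227 - 3666) = 1/(-30061455/8227) = -8227/30061455 ≈ -0.00027367)
E/19362 - 30274/((-14567 - 8*629) - 3631) = -8227/30061455/19362 - 30274/((-14567 - 8*629) - 3631) = -8227/30061455*1/19362 - 30274/((-14567 - 5032) - 3631) = -8227/582049891710 - 30274/(-19599 - 3631) = -8227/582049891710 - 30274/(-23230) = -8227/582049891710 - 30274*(-1/23230) = -8227/582049891710 + 15137/11615 = 1762097823051533/1352101898442330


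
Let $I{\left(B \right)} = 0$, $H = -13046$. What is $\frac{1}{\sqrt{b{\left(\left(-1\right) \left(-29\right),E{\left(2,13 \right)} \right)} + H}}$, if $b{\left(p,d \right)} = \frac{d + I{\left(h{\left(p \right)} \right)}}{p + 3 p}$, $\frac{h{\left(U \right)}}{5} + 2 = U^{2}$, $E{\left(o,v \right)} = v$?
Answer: $- \frac{2 i \sqrt{541807}}{168147} \approx - 0.0087551 i$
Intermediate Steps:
$h{\left(U \right)} = -10 + 5 U^{2}$
$b{\left(p,d \right)} = \frac{d}{4 p}$ ($b{\left(p,d \right)} = \frac{d + 0}{p + 3 p} = \frac{d}{4 p}$)
$\frac{1}{\sqrt{b{\left(\left(-1\right) \left(-29\right),E{\left(2,13 \right)} \right)} + H}} = \frac{1}{\sqrt{\frac{1}{4} \cdot 13 \frac{1}{\left(-1\right) \left(-29\right)} - 13046}} = \frac{1}{\sqrt{\frac{1}{4} \cdot 13 \cdot \frac{1}{29} - 13046}} = \frac{1}{\sqrt{\frac{13}{116} - 13046}} = \frac{1}{\sqrt{- \frac{1513323}{116}}} = \frac{1}{\frac{9}{58} i \sqrt{541807}} = - \frac{2 i \sqrt{541807}}{168147}$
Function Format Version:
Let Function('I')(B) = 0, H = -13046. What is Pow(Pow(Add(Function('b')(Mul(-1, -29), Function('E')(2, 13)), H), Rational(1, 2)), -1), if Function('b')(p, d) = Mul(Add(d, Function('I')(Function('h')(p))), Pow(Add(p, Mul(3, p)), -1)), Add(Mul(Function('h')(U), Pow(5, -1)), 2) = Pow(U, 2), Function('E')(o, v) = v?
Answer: Mul(Rational(-2, 168147), I, Pow(541807, Rational(1, 2))) ≈ Mul(-0.0087551, I)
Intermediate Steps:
Function('h')(U) = Add(-10, Mul(5, Pow(U, 2)))
Function('b')(p, d) = Mul(Rational(1, 4), d, Pow(p, -1)) (Function('b')(p, d) = Mul(Add(d, 0), Pow(Add(p, Mul(3, p)), -1)) = Mul(d, Pow(Mul(4, p), -1)) = Mul(d, Mul(Rational(1, 4), Pow(p, -1))) = Mul(Rational(1, 4), d, Pow(p, -1)))
Pow(Pow(Add(Function('b')(Mul(-1, -29), Function('E')(2, 13)), H), Rational(1, 2)), -1) = Pow(Pow(Add(Mul(Rational(1, 4), 13, Pow(Mul(-1, -29), -1)), -13046), Rational(1, 2)), -1) = Pow(Pow(Add(Mul(Rational(1, 4), 13, Pow(29, -1)), -13046), Rational(1, 2)), -1) = Pow(Pow(Add(Mul(Rational(1, 4), 13, Rational(1, 29)), -13046), Rational(1, 2)), -1) = Pow(Pow(Add(Rational(13, 116), -13046), Rational(1, 2)), -1) = Pow(Pow(Rational(-1513323, 116), Rational(1, 2)), -1) = Pow(Mul(Rational(9, 58), I, Pow(541807, Rational(1, 2))), -1) = Mul(Rational(-2, 168147), I, Pow(541807, Rational(1, 2)))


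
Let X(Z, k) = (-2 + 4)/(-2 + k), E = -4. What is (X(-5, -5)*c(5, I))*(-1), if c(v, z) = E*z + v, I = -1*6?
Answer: 58/7 ≈ 8.2857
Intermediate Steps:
I = -6
X(Z, k) = 2/(-2 + k)
c(v, z) = v - 4*z (c(v, z) = -4*z + v = v - 4*z)
(X(-5, -5)*c(5, I))*(-1) = ((2/(-2 - 5))*(5 - 4*(-6)))*(-1) = ((2/(-7))*(5 + 24))*(-1) = ((2*(-⅐))*29)*(-1) = -2/7*29*(-1) = -58/7*(-1) = 58/7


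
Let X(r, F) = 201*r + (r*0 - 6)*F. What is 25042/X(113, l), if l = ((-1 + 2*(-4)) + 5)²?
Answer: 25042/22617 ≈ 1.1072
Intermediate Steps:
l = 16 (l = ((-1 - 8) + 5)² = (-9 + 5)² = (-4)² = 16)
X(r, F) = -6*F + 201*r (X(r, F) = 201*r + (0 - 6)*F = 201*r - 6*F = -6*F + 201*r)
25042/X(113, l) = 25042/(-6*16 + 201*113) = 25042/(-96 + 22713) = 25042/22617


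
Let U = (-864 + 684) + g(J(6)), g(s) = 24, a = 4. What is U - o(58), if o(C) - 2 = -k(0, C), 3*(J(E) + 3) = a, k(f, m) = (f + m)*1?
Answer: -100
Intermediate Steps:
k(f, m) = f + m
J(E) = -5/3 (J(E) = -3 + (1/3)*4 = -3 + 4/3 = -5/3)
o(C) = 2 - C (o(C) = 2 - (0 + C) = 2 - C)
U = -156 (U = (-864 + 684) + 24 = -180 + 24 = -156)
U - o(58) = -156 - (2 - 1*58) = -156 - (2 - 58) = -156 - 1*(-56) = -156 + 56 = -100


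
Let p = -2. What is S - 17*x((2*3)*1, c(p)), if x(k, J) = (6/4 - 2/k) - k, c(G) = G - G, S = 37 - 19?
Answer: 601/6 ≈ 100.17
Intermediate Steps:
S = 18
c(G) = 0
x(k, J) = 3/2 - k - 2/k (x(k, J) = (6*(¼) - 2/k) - k = (3/2 - 2/k) - k = 3/2 - k - 2/k)
S - 17*x((2*3)*1, c(p)) = 18 - 17*(3/2 - 2*3 - 2/((2*3)*1)) = 18 - 17*(3/2 - 6 - 2/(6*1)) = 18 - 17*(3/2 - 1*6 - 2/6) = 18 - 17*(3/2 - 6 - 2*⅙) = 18 - 17*(3/2 - 6 - ⅓) = 18 - 17*(-29/6) = 18 + 493/6 = 601/6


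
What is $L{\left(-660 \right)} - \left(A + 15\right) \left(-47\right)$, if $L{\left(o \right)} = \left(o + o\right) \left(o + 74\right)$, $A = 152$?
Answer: $781369$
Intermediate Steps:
$L{\left(o \right)} = 2 o \left(74 + o\right)$
$L{\left(-660 \right)} - \left(A + 15\right) \left(-47\right) = 2 \left(-660\right) \left(74 - 660\right) - \left(152 + 15\right) \left(-47\right) = 2 \left(-660\right) \left(-586\right) - 167 \left(-47\right) = 773520 - -7849 = 773520 + 7849 = 781369$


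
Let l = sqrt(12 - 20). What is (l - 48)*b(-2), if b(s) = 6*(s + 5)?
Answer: -864 + 36*I*sqrt(2) ≈ -864.0 + 50.912*I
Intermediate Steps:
b(s) = 30 + 6*s (b(s) = 6*(5 + s) = 30 + 6*s)
l = 2*I*sqrt(2) (l = sqrt(-8) = 2*I*sqrt(2) ≈ 2.8284*I)
(l - 48)*b(-2) = (2*I*sqrt(2) - 48)*(30 + 6*(-2)) = (-48 + 2*I*sqrt(2))*(30 - 12) = (-48 + 2*I*sqrt(2))*18 = -864 + 36*I*sqrt(2)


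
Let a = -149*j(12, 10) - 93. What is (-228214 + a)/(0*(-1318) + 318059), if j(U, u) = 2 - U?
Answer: -226817/318059 ≈ -0.71313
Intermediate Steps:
a = 1397 (a = -149*(2 - 1*12) - 93 = -149*(2 - 12) - 93 = -149*(-10) - 93 = 1490 - 93 = 1397)
(-228214 + a)/(0*(-1318) + 318059) = (-228214 + 1397)/(0*(-1318) + 318059) = -226817/(0 + 318059) = -226817/318059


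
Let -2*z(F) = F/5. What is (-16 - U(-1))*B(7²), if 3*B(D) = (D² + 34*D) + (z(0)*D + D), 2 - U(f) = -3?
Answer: -28812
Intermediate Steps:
U(f) = 5 (U(f) = 2 - 1*(-3) = 2 + 3 = 5)
z(F) = -F/10 (z(F) = -F/(2*5) = -F/10)
B(D) = D²/3 + 35*D/3 (B(D) = ((D² + 34*D) + ((-⅒*0)*D + D))/3 = ((D² + 34*D) + (0*D + D))/3 = ((D² + 34*D) + (0 + D))/3 = ((D² + 34*D) + D)/3 = (D² + 35*D)/3 = D²/3 + 35*D/3)
(-16 - U(-1))*B(7²) = (-16 - 1*5)*((⅓)*7²*(35 + 7²)) = (-16 - 5)*((⅓)*49*(35 + 49)) = -7*49*84 = -21*1372 = -28812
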